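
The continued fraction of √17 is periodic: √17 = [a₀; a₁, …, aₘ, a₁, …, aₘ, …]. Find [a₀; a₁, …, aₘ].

[4; 8]

a₀ = ⌊√17⌋ = 4.
With m₀=0, d₀=1 and mₖ₊₁ = dₖaₖ − mₖ, dₖ₊₁ = (n − mₖ₊₁²)/dₖ, aₖ₊₁ = ⌊(a₀+mₖ₊₁)/dₖ₊₁⌋:
  k=1: m=4, d=1, a=8
d=1 and a=2a₀=8 at k=1, so the next step gives (m, d) = (4, 1) again — its k=1 value — and the period has length 1.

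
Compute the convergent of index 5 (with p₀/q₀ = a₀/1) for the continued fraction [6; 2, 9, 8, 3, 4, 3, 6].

Using pₖ = aₖpₖ₋₁ + pₖ₋₂, qₖ = aₖqₖ₋₁ + qₖ₋₂ (with p₋₁=1, p₋₂=0, q₋₁=0, q₋₂=1):
  k=0: a=6, p=6, q=1
  k=1: a=2, p=13, q=2
  k=2: a=9, p=123, q=19
  k=3: a=8, p=997, q=154
  k=4: a=3, p=3114, q=481
  k=5: a=4, p=13453, q=2078

13453/2078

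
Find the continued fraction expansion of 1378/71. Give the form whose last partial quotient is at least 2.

1378 = 19×71 + 29
71 = 2×29 + 13
29 = 2×13 + 3
13 = 4×3 + 1
3 = 3×1 + 0  (stop)
So 1378/71 = [19; 2, 2, 4, 3].

[19; 2, 2, 4, 3]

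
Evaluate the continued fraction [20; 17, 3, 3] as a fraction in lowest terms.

Using pₖ = aₖpₖ₋₁ + pₖ₋₂ and qₖ = aₖqₖ₋₁ + qₖ₋₂:
  k=0: a=20, p=20, q=1
  k=1: a=17, p=341, q=17
  k=2: a=3, p=1043, q=52
  k=3: a=3, p=3470, q=173

3470/173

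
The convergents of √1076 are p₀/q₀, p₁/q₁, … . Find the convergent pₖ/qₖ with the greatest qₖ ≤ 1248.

13449/410

√1076 = [32; 1, 4, 16, 4, 1, 64, …] (period length 6).
Convergents:
  p_0/q_0 = 32/1
  p_1/q_1 = 33/1
  p_2/q_2 = 164/5
  p_3/q_3 = 2657/81
  p_4/q_4 = 10792/329
  p_5/q_5 = 13449/410
  p_6/q_6 = 871528/26569
q_5 = 410 ≤ 1248 < 26569 = q_6, so the answer is 13449/410.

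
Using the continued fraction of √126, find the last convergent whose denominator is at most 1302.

√126 = [11; 4, 2, 4, 22, …] (period length 4).
Convergents:
  p_0/q_0 = 11/1
  p_1/q_1 = 45/4
  p_2/q_2 = 101/9
  p_3/q_3 = 449/40
  p_4/q_4 = 9979/889
  p_5/q_5 = 40365/3596
q_4 = 889 ≤ 1302 < 3596 = q_5, so the answer is 9979/889.

9979/889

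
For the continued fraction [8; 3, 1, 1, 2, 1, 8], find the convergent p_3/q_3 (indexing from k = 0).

58/7

Using pₖ = aₖpₖ₋₁ + pₖ₋₂, qₖ = aₖqₖ₋₁ + qₖ₋₂ (with p₋₁=1, p₋₂=0, q₋₁=0, q₋₂=1):
  k=0: a=8, p=8, q=1
  k=1: a=3, p=25, q=3
  k=2: a=1, p=33, q=4
  k=3: a=1, p=58, q=7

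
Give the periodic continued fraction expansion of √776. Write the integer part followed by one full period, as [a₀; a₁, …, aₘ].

[27; 1, 5, 1, 54]

a₀ = ⌊√776⌋ = 27.
With m₀=0, d₀=1 and mₖ₊₁ = dₖaₖ − mₖ, dₖ₊₁ = (n − mₖ₊₁²)/dₖ, aₖ₊₁ = ⌊(a₀+mₖ₊₁)/dₖ₊₁⌋:
  k=1: m=27, d=47, a=1
  k=2: m=20, d=8, a=5
  k=3: m=20, d=47, a=1
  k=4: m=27, d=1, a=54
d=1 and a=2a₀=54 at k=4, so the next step gives (m, d) = (27, 47) again — its k=1 value — and the period has length 4.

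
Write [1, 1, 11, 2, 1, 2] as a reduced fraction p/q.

190/99

Fold from the inside: start with 2/1.
  1 + 1/2 = 3/2
  2 + 2/3 = 8/3
  11 + 3/8 = 91/8
  1 + 8/91 = 99/91
  1 + 91/99 = 190/99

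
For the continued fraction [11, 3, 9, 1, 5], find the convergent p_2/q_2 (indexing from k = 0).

Using pₖ = aₖpₖ₋₁ + pₖ₋₂, qₖ = aₖqₖ₋₁ + qₖ₋₂ (with p₋₁=1, p₋₂=0, q₋₁=0, q₋₂=1):
  k=0: a=11, p=11, q=1
  k=1: a=3, p=34, q=3
  k=2: a=9, p=317, q=28

317/28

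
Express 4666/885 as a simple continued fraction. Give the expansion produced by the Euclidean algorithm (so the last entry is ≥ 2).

[5; 3, 1, 2, 19, 1, 3]

4666 = 5*885 + 241
885 = 3*241 + 162
241 = 1*162 + 79
162 = 2*79 + 4
79 = 19*4 + 3
4 = 1*3 + 1
3 = 3*1 + 0  (stop)
So 4666/885 = [5; 3, 1, 2, 19, 1, 3].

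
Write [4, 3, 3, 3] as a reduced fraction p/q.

142/33

Using pₖ = aₖpₖ₋₁ + pₖ₋₂ and qₖ = aₖqₖ₋₁ + qₖ₋₂:
  k=0: a=4, p=4, q=1
  k=1: a=3, p=13, q=3
  k=2: a=3, p=43, q=10
  k=3: a=3, p=142, q=33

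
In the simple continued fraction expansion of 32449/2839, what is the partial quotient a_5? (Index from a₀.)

1

32449 = 11·2839 + 1220   →  a_0 = 11
2839 = 2·1220 + 399   →  a_1 = 2
1220 = 3·399 + 23   →  a_2 = 3
399 = 17·23 + 8   →  a_3 = 17
23 = 2·8 + 7   →  a_4 = 2
8 = 1·7 + 1   →  a_5 = 1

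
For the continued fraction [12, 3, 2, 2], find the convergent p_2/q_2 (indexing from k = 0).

Using pₖ = aₖpₖ₋₁ + pₖ₋₂, qₖ = aₖqₖ₋₁ + qₖ₋₂ (with p₋₁=1, p₋₂=0, q₋₁=0, q₋₂=1):
  k=0: a=12, p=12, q=1
  k=1: a=3, p=37, q=3
  k=2: a=2, p=86, q=7

86/7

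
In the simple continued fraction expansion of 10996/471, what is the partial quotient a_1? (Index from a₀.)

10996 = 23·471 + 163   →  a_0 = 23
471 = 2·163 + 145   →  a_1 = 2

2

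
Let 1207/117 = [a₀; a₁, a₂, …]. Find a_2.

1207 = 10·117 + 37   →  a_0 = 10
117 = 3·37 + 6   →  a_1 = 3
37 = 6·6 + 1   →  a_2 = 6

6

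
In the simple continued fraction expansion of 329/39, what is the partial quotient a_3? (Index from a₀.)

329 = 8·39 + 17   →  a_0 = 8
39 = 2·17 + 5   →  a_1 = 2
17 = 3·5 + 2   →  a_2 = 3
5 = 2·2 + 1   →  a_3 = 2

2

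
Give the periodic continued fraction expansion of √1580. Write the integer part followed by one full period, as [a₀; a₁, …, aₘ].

a₀ = ⌊√1580⌋ = 39.
With m₀=0, d₀=1 and mₖ₊₁ = dₖaₖ − mₖ, dₖ₊₁ = (n − mₖ₊₁²)/dₖ, aₖ₊₁ = ⌊(a₀+mₖ₊₁)/dₖ₊₁⌋:
  k=1: m=39, d=59, a=1
  k=2: m=20, d=20, a=2
  k=3: m=20, d=59, a=1
  k=4: m=39, d=1, a=78
d=1 and a=2a₀=78 at k=4, so the next step gives (m, d) = (39, 59) again — its k=1 value — and the period has length 4.

[39; 1, 2, 1, 78]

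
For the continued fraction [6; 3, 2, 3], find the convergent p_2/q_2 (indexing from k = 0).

44/7

Using pₖ = aₖpₖ₋₁ + pₖ₋₂, qₖ = aₖqₖ₋₁ + qₖ₋₂ (with p₋₁=1, p₋₂=0, q₋₁=0, q₋₂=1):
  k=0: a=6, p=6, q=1
  k=1: a=3, p=19, q=3
  k=2: a=2, p=44, q=7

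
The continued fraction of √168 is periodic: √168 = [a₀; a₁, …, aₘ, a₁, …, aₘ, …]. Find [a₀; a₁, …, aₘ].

a₀ = ⌊√168⌋ = 12.
With m₀=0, d₀=1 and mₖ₊₁ = dₖaₖ − mₖ, dₖ₊₁ = (n − mₖ₊₁²)/dₖ, aₖ₊₁ = ⌊(a₀+mₖ₊₁)/dₖ₊₁⌋:
  k=1: m=12, d=24, a=1
  k=2: m=12, d=1, a=24
d=1 and a=2a₀=24 at k=2, so the next step gives (m, d) = (12, 24) again — its k=1 value — and the period has length 2.

[12; 1, 24]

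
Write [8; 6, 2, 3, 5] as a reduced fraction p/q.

Fold from the inside: start with 5/1.
  3 + 1/5 = 16/5
  2 + 5/16 = 37/16
  6 + 16/37 = 238/37
  8 + 37/238 = 1941/238

1941/238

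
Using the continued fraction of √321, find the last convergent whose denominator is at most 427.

7507/419

√321 = [17; 1, 10, 1, 34, …] (period length 4).
Convergents:
  p_0/q_0 = 17/1
  p_1/q_1 = 18/1
  p_2/q_2 = 197/11
  p_3/q_3 = 215/12
  p_4/q_4 = 7507/419
  p_5/q_5 = 7722/431
q_4 = 419 ≤ 427 < 431 = q_5, so the answer is 7507/419.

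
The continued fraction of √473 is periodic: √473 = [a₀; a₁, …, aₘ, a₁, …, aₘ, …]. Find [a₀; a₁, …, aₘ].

a₀ = ⌊√473⌋ = 21.
With m₀=0, d₀=1 and mₖ₊₁ = dₖaₖ − mₖ, dₖ₊₁ = (n − mₖ₊₁²)/dₖ, aₖ₊₁ = ⌊(a₀+mₖ₊₁)/dₖ₊₁⌋:
  k=1: m=21, d=32, a=1
  k=2: m=11, d=11, a=2
  k=3: m=11, d=32, a=1
  k=4: m=21, d=1, a=42
d=1 and a=2a₀=42 at k=4, so the next step gives (m, d) = (21, 32) again — its k=1 value — and the period has length 4.

[21; 1, 2, 1, 42]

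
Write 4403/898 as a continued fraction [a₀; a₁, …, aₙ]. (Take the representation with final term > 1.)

4403 = 4×898 + 811
898 = 1×811 + 87
811 = 9×87 + 28
87 = 3×28 + 3
28 = 9×3 + 1
3 = 3×1 + 0  (stop)
So 4403/898 = [4; 1, 9, 3, 9, 3].

[4; 1, 9, 3, 9, 3]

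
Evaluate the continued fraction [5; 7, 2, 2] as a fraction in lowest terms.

Using pₖ = aₖpₖ₋₁ + pₖ₋₂ and qₖ = aₖqₖ₋₁ + qₖ₋₂:
  k=0: a=5, p=5, q=1
  k=1: a=7, p=36, q=7
  k=2: a=2, p=77, q=15
  k=3: a=2, p=190, q=37

190/37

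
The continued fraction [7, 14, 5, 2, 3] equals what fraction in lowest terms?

3811/539

Using pₖ = aₖpₖ₋₁ + pₖ₋₂ and qₖ = aₖqₖ₋₁ + qₖ₋₂:
  k=0: a=7, p=7, q=1
  k=1: a=14, p=99, q=14
  k=2: a=5, p=502, q=71
  k=3: a=2, p=1103, q=156
  k=4: a=3, p=3811, q=539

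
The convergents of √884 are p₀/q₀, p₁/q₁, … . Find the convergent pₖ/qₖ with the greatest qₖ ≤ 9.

√884 = [29; 1, 2, 1, 2, 1, 2, 1, 58, …] (period length 8).
Convergents:
  p_0/q_0 = 29/1
  p_1/q_1 = 30/1
  p_2/q_2 = 89/3
  p_3/q_3 = 119/4
  p_4/q_4 = 327/11
q_3 = 4 ≤ 9 < 11 = q_4, so the answer is 119/4.

119/4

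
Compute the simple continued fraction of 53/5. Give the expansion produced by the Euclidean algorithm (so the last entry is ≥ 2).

[10; 1, 1, 2]

53 = 10*5 + 3
5 = 1*3 + 2
3 = 1*2 + 1
2 = 2*1 + 0  (stop)
So 53/5 = [10; 1, 1, 2].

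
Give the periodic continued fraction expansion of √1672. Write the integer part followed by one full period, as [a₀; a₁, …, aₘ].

[40; 1, 8, 10, 8, 1, 80]

a₀ = ⌊√1672⌋ = 40.
With m₀=0, d₀=1 and mₖ₊₁ = dₖaₖ − mₖ, dₖ₊₁ = (n − mₖ₊₁²)/dₖ, aₖ₊₁ = ⌊(a₀+mₖ₊₁)/dₖ₊₁⌋:
  k=1: m=40, d=72, a=1
  k=2: m=32, d=9, a=8
  k=3: m=40, d=8, a=10
  k=4: m=40, d=9, a=8
  k=5: m=32, d=72, a=1
  k=6: m=40, d=1, a=80
d=1 and a=2a₀=80 at k=6, so the next step gives (m, d) = (40, 72) again — its k=1 value — and the period has length 6.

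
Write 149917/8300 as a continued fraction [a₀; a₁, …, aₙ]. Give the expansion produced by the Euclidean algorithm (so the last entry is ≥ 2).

149917 = 18×8300 + 517
8300 = 16×517 + 28
517 = 18×28 + 13
28 = 2×13 + 2
13 = 6×2 + 1
2 = 2×1 + 0  (stop)
So 149917/8300 = [18; 16, 18, 2, 6, 2].

[18; 16, 18, 2, 6, 2]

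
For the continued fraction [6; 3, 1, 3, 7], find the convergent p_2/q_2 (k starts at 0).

Using pₖ = aₖpₖ₋₁ + pₖ₋₂, qₖ = aₖqₖ₋₁ + qₖ₋₂ (with p₋₁=1, p₋₂=0, q₋₁=0, q₋₂=1):
  k=0: a=6, p=6, q=1
  k=1: a=3, p=19, q=3
  k=2: a=1, p=25, q=4

25/4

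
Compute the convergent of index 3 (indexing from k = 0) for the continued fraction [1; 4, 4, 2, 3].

47/38

Using pₖ = aₖpₖ₋₁ + pₖ₋₂, qₖ = aₖqₖ₋₁ + qₖ₋₂ (with p₋₁=1, p₋₂=0, q₋₁=0, q₋₂=1):
  k=0: a=1, p=1, q=1
  k=1: a=4, p=5, q=4
  k=2: a=4, p=21, q=17
  k=3: a=2, p=47, q=38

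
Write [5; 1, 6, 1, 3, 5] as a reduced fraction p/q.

Using pₖ = aₖpₖ₋₁ + pₖ₋₂ and qₖ = aₖqₖ₋₁ + qₖ₋₂:
  k=0: a=5, p=5, q=1
  k=1: a=1, p=6, q=1
  k=2: a=6, p=41, q=7
  k=3: a=1, p=47, q=8
  k=4: a=3, p=182, q=31
  k=5: a=5, p=957, q=163

957/163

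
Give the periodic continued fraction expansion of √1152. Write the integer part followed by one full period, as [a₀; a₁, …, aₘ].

[33; 1, 15, 1, 66]

a₀ = ⌊√1152⌋ = 33.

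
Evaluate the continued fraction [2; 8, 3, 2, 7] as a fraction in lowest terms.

914/431

Fold from the inside: start with 7/1.
  2 + 1/7 = 15/7
  3 + 7/15 = 52/15
  8 + 15/52 = 431/52
  2 + 52/431 = 914/431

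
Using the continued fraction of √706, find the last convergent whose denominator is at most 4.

√706 = [26; 1, 1, 3, 26, 3, 1, 1, 52, …] (period length 8).
Convergents:
  p_0/q_0 = 26/1
  p_1/q_1 = 27/1
  p_2/q_2 = 53/2
  p_3/q_3 = 186/7
q_2 = 2 ≤ 4 < 7 = q_3, so the answer is 53/2.

53/2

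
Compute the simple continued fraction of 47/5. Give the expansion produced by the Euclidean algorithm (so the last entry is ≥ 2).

[9; 2, 2]

47 = 9*5 + 2
5 = 2*2 + 1
2 = 2*1 + 0  (stop)
So 47/5 = [9; 2, 2].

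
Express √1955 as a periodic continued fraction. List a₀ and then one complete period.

a₀ = ⌊√1955⌋ = 44.
With m₀=0, d₀=1 and mₖ₊₁ = dₖaₖ − mₖ, dₖ₊₁ = (n − mₖ₊₁²)/dₖ, aₖ₊₁ = ⌊(a₀+mₖ₊₁)/dₖ₊₁⌋:
  k=1: m=44, d=19, a=4
  k=2: m=32, d=49, a=1
  k=3: m=17, d=34, a=1
  k=4: m=17, d=49, a=1
  k=5: m=32, d=19, a=4
  k=6: m=44, d=1, a=88
d=1 and a=2a₀=88 at k=6, so the next step gives (m, d) = (44, 19) again — its k=1 value — and the period has length 6.

[44; 4, 1, 1, 1, 4, 88]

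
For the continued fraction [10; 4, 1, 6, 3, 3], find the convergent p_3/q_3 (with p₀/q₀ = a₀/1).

347/34

Using pₖ = aₖpₖ₋₁ + pₖ₋₂, qₖ = aₖqₖ₋₁ + qₖ₋₂ (with p₋₁=1, p₋₂=0, q₋₁=0, q₋₂=1):
  k=0: a=10, p=10, q=1
  k=1: a=4, p=41, q=4
  k=2: a=1, p=51, q=5
  k=3: a=6, p=347, q=34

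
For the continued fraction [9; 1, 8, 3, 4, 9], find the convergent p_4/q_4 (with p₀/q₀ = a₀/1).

1197/121

Using pₖ = aₖpₖ₋₁ + pₖ₋₂, qₖ = aₖqₖ₋₁ + qₖ₋₂ (with p₋₁=1, p₋₂=0, q₋₁=0, q₋₂=1):
  k=0: a=9, p=9, q=1
  k=1: a=1, p=10, q=1
  k=2: a=8, p=89, q=9
  k=3: a=3, p=277, q=28
  k=4: a=4, p=1197, q=121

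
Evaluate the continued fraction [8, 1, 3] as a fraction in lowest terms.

35/4

Using pₖ = aₖpₖ₋₁ + pₖ₋₂ and qₖ = aₖqₖ₋₁ + qₖ₋₂:
  k=0: a=8, p=8, q=1
  k=1: a=1, p=9, q=1
  k=2: a=3, p=35, q=4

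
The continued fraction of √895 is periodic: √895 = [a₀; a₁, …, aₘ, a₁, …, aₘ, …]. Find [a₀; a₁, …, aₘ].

[29; 1, 10, 1, 58]

a₀ = ⌊√895⌋ = 29.
With m₀=0, d₀=1 and mₖ₊₁ = dₖaₖ − mₖ, dₖ₊₁ = (n − mₖ₊₁²)/dₖ, aₖ₊₁ = ⌊(a₀+mₖ₊₁)/dₖ₊₁⌋:
  k=1: m=29, d=54, a=1
  k=2: m=25, d=5, a=10
  k=3: m=25, d=54, a=1
  k=4: m=29, d=1, a=58
d=1 and a=2a₀=58 at k=4, so the next step gives (m, d) = (29, 54) again — its k=1 value — and the period has length 4.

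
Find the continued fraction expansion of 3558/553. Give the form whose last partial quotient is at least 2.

3558 = 6*553 + 240
553 = 2*240 + 73
240 = 3*73 + 21
73 = 3*21 + 10
21 = 2*10 + 1
10 = 10*1 + 0  (stop)
So 3558/553 = [6; 2, 3, 3, 2, 10].

[6; 2, 3, 3, 2, 10]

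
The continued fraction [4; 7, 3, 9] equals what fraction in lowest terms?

Fold from the inside: start with 9/1.
  3 + 1/9 = 28/9
  7 + 9/28 = 205/28
  4 + 28/205 = 848/205

848/205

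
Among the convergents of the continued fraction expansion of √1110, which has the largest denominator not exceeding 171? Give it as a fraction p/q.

1999/60

√1110 = [33; 3, 6, 3, 66, …] (period length 4).
Convergents:
  p_0/q_0 = 33/1
  p_1/q_1 = 100/3
  p_2/q_2 = 633/19
  p_3/q_3 = 1999/60
  p_4/q_4 = 132567/3979
q_3 = 60 ≤ 171 < 3979 = q_4, so the answer is 1999/60.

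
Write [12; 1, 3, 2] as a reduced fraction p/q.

Fold from the inside: start with 2/1.
  3 + 1/2 = 7/2
  1 + 2/7 = 9/7
  12 + 7/9 = 115/9

115/9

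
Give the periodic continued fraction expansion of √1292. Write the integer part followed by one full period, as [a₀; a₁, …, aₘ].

[35; 1, 16, 1, 70]

a₀ = ⌊√1292⌋ = 35.
With m₀=0, d₀=1 and mₖ₊₁ = dₖaₖ − mₖ, dₖ₊₁ = (n − mₖ₊₁²)/dₖ, aₖ₊₁ = ⌊(a₀+mₖ₊₁)/dₖ₊₁⌋:
  k=1: m=35, d=67, a=1
  k=2: m=32, d=4, a=16
  k=3: m=32, d=67, a=1
  k=4: m=35, d=1, a=70
d=1 and a=2a₀=70 at k=4, so the next step gives (m, d) = (35, 67) again — its k=1 value — and the period has length 4.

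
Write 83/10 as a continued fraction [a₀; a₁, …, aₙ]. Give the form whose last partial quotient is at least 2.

83 = 8×10 + 3
10 = 3×3 + 1
3 = 3×1 + 0  (stop)
So 83/10 = [8; 3, 3].

[8; 3, 3]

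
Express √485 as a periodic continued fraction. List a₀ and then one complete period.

a₀ = ⌊√485⌋ = 22.
With m₀=0, d₀=1 and mₖ₊₁ = dₖaₖ − mₖ, dₖ₊₁ = (n − mₖ₊₁²)/dₖ, aₖ₊₁ = ⌊(a₀+mₖ₊₁)/dₖ₊₁⌋:
  k=1: m=22, d=1, a=44
d=1 and a=2a₀=44 at k=1, so the next step gives (m, d) = (22, 1) again — its k=1 value — and the period has length 1.

[22; 44]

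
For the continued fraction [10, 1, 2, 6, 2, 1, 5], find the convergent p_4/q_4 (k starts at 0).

Using pₖ = aₖpₖ₋₁ + pₖ₋₂, qₖ = aₖqₖ₋₁ + qₖ₋₂ (with p₋₁=1, p₋₂=0, q₋₁=0, q₋₂=1):
  k=0: a=10, p=10, q=1
  k=1: a=1, p=11, q=1
  k=2: a=2, p=32, q=3
  k=3: a=6, p=203, q=19
  k=4: a=2, p=438, q=41

438/41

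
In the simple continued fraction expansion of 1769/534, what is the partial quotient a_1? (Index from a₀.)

1769 = 3·534 + 167   →  a_0 = 3
534 = 3·167 + 33   →  a_1 = 3

3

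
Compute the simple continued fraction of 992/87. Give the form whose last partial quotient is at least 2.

992 = 11×87 + 35
87 = 2×35 + 17
35 = 2×17 + 1
17 = 17×1 + 0  (stop)
So 992/87 = [11; 2, 2, 17].

[11; 2, 2, 17]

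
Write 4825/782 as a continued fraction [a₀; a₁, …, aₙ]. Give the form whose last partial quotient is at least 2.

4825 = 6*782 + 133
782 = 5*133 + 117
133 = 1*117 + 16
117 = 7*16 + 5
16 = 3*5 + 1
5 = 5*1 + 0  (stop)
So 4825/782 = [6; 5, 1, 7, 3, 5].

[6; 5, 1, 7, 3, 5]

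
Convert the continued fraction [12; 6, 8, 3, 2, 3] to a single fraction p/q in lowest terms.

Fold from the inside: start with 3/1.
  2 + 1/3 = 7/3
  3 + 3/7 = 24/7
  8 + 7/24 = 199/24
  6 + 24/199 = 1218/199
  12 + 199/1218 = 14815/1218

14815/1218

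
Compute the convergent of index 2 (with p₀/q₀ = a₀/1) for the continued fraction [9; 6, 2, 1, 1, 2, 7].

119/13

Using pₖ = aₖpₖ₋₁ + pₖ₋₂, qₖ = aₖqₖ₋₁ + qₖ₋₂ (with p₋₁=1, p₋₂=0, q₋₁=0, q₋₂=1):
  k=0: a=9, p=9, q=1
  k=1: a=6, p=55, q=6
  k=2: a=2, p=119, q=13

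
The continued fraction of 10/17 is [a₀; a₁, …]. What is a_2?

1

10 = 0·17 + 10   →  a_0 = 0
17 = 1·10 + 7   →  a_1 = 1
10 = 1·7 + 3   →  a_2 = 1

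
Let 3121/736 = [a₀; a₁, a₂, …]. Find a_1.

3121 = 4·736 + 177   →  a_0 = 4
736 = 4·177 + 28   →  a_1 = 4

4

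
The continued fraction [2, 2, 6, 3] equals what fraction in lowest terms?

Using pₖ = aₖpₖ₋₁ + pₖ₋₂ and qₖ = aₖqₖ₋₁ + qₖ₋₂:
  k=0: a=2, p=2, q=1
  k=1: a=2, p=5, q=2
  k=2: a=6, p=32, q=13
  k=3: a=3, p=101, q=41

101/41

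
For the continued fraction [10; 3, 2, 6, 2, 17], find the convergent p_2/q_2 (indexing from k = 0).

72/7

Using pₖ = aₖpₖ₋₁ + pₖ₋₂, qₖ = aₖqₖ₋₁ + qₖ₋₂ (with p₋₁=1, p₋₂=0, q₋₁=0, q₋₂=1):
  k=0: a=10, p=10, q=1
  k=1: a=3, p=31, q=3
  k=2: a=2, p=72, q=7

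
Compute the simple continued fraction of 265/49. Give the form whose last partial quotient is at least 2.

265 = 5*49 + 20
49 = 2*20 + 9
20 = 2*9 + 2
9 = 4*2 + 1
2 = 2*1 + 0  (stop)
So 265/49 = [5; 2, 2, 4, 2].

[5; 2, 2, 4, 2]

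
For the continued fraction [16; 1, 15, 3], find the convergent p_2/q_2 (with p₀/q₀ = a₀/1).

Using pₖ = aₖpₖ₋₁ + pₖ₋₂, qₖ = aₖqₖ₋₁ + qₖ₋₂ (with p₋₁=1, p₋₂=0, q₋₁=0, q₋₂=1):
  k=0: a=16, p=16, q=1
  k=1: a=1, p=17, q=1
  k=2: a=15, p=271, q=16

271/16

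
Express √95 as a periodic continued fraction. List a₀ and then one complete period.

a₀ = ⌊√95⌋ = 9.
With m₀=0, d₀=1 and mₖ₊₁ = dₖaₖ − mₖ, dₖ₊₁ = (n − mₖ₊₁²)/dₖ, aₖ₊₁ = ⌊(a₀+mₖ₊₁)/dₖ₊₁⌋:
  k=1: m=9, d=14, a=1
  k=2: m=5, d=5, a=2
  k=3: m=5, d=14, a=1
  k=4: m=9, d=1, a=18
d=1 and a=2a₀=18 at k=4, so the next step gives (m, d) = (9, 14) again — its k=1 value — and the period has length 4.

[9; 1, 2, 1, 18]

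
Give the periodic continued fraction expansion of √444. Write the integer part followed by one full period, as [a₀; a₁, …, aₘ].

a₀ = ⌊√444⌋ = 21.
With m₀=0, d₀=1 and mₖ₊₁ = dₖaₖ − mₖ, dₖ₊₁ = (n − mₖ₊₁²)/dₖ, aₖ₊₁ = ⌊(a₀+mₖ₊₁)/dₖ₊₁⌋:
  k=1: m=21, d=3, a=14
  k=2: m=21, d=1, a=42
d=1 and a=2a₀=42 at k=2, so the next step gives (m, d) = (21, 3) again — its k=1 value — and the period has length 2.

[21; 14, 42]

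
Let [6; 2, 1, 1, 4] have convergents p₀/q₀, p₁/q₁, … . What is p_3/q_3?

32/5

Using pₖ = aₖpₖ₋₁ + pₖ₋₂, qₖ = aₖqₖ₋₁ + qₖ₋₂ (with p₋₁=1, p₋₂=0, q₋₁=0, q₋₂=1):
  k=0: a=6, p=6, q=1
  k=1: a=2, p=13, q=2
  k=2: a=1, p=19, q=3
  k=3: a=1, p=32, q=5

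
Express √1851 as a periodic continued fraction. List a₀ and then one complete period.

[43; 43, 86]

a₀ = ⌊√1851⌋ = 43.
With m₀=0, d₀=1 and mₖ₊₁ = dₖaₖ − mₖ, dₖ₊₁ = (n − mₖ₊₁²)/dₖ, aₖ₊₁ = ⌊(a₀+mₖ₊₁)/dₖ₊₁⌋:
  k=1: m=43, d=2, a=43
  k=2: m=43, d=1, a=86
d=1 and a=2a₀=86 at k=2, so the next step gives (m, d) = (43, 2) again — its k=1 value — and the period has length 2.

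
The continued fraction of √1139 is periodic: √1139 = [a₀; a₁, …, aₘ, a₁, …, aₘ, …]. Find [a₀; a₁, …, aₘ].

a₀ = ⌊√1139⌋ = 33.
With m₀=0, d₀=1 and mₖ₊₁ = dₖaₖ − mₖ, dₖ₊₁ = (n − mₖ₊₁²)/dₖ, aₖ₊₁ = ⌊(a₀+mₖ₊₁)/dₖ₊₁⌋:
  k=1: m=33, d=50, a=1
  k=2: m=17, d=17, a=2
  k=3: m=17, d=50, a=1
  k=4: m=33, d=1, a=66
d=1 and a=2a₀=66 at k=4, so the next step gives (m, d) = (33, 50) again — its k=1 value — and the period has length 4.

[33; 1, 2, 1, 66]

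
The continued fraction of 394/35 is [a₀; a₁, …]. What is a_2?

394 = 11·35 + 9   →  a_0 = 11
35 = 3·9 + 8   →  a_1 = 3
9 = 1·8 + 1   →  a_2 = 1

1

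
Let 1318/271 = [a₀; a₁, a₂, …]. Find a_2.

1318 = 4·271 + 234   →  a_0 = 4
271 = 1·234 + 37   →  a_1 = 1
234 = 6·37 + 12   →  a_2 = 6

6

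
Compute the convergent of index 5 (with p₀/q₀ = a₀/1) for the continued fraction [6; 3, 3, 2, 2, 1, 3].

498/79

Using pₖ = aₖpₖ₋₁ + pₖ₋₂, qₖ = aₖqₖ₋₁ + qₖ₋₂ (with p₋₁=1, p₋₂=0, q₋₁=0, q₋₂=1):
  k=0: a=6, p=6, q=1
  k=1: a=3, p=19, q=3
  k=2: a=3, p=63, q=10
  k=3: a=2, p=145, q=23
  k=4: a=2, p=353, q=56
  k=5: a=1, p=498, q=79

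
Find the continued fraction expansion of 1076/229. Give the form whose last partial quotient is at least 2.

[4; 1, 2, 3, 7, 3]

1076 = 4·229 + 160
229 = 1·160 + 69
160 = 2·69 + 22
69 = 3·22 + 3
22 = 7·3 + 1
3 = 3·1 + 0  (stop)
So 1076/229 = [4; 1, 2, 3, 7, 3].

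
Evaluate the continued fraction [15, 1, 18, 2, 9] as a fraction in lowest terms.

5901/370

Fold from the inside: start with 9/1.
  2 + 1/9 = 19/9
  18 + 9/19 = 351/19
  1 + 19/351 = 370/351
  15 + 351/370 = 5901/370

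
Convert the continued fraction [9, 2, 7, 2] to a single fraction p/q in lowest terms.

Using pₖ = aₖpₖ₋₁ + pₖ₋₂ and qₖ = aₖqₖ₋₁ + qₖ₋₂:
  k=0: a=9, p=9, q=1
  k=1: a=2, p=19, q=2
  k=2: a=7, p=142, q=15
  k=3: a=2, p=303, q=32

303/32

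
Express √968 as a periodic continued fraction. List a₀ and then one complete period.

[31; 8, 1, 6, 1, 8, 62]

a₀ = ⌊√968⌋ = 31.
With m₀=0, d₀=1 and mₖ₊₁ = dₖaₖ − mₖ, dₖ₊₁ = (n − mₖ₊₁²)/dₖ, aₖ₊₁ = ⌊(a₀+mₖ₊₁)/dₖ₊₁⌋:
  k=1: m=31, d=7, a=8
  k=2: m=25, d=49, a=1
  k=3: m=24, d=8, a=6
  k=4: m=24, d=49, a=1
  k=5: m=25, d=7, a=8
  k=6: m=31, d=1, a=62
d=1 and a=2a₀=62 at k=6, so the next step gives (m, d) = (31, 7) again — its k=1 value — and the period has length 6.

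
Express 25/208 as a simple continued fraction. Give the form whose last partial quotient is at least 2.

25 = 0×208 + 25
208 = 8×25 + 8
25 = 3×8 + 1
8 = 8×1 + 0  (stop)
So 25/208 = [0; 8, 3, 8].

[0; 8, 3, 8]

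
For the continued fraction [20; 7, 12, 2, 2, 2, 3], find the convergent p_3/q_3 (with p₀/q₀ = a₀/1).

Using pₖ = aₖpₖ₋₁ + pₖ₋₂, qₖ = aₖqₖ₋₁ + qₖ₋₂ (with p₋₁=1, p₋₂=0, q₋₁=0, q₋₂=1):
  k=0: a=20, p=20, q=1
  k=1: a=7, p=141, q=7
  k=2: a=12, p=1712, q=85
  k=3: a=2, p=3565, q=177

3565/177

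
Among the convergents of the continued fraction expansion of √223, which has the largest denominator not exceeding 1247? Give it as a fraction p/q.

6705/449

√223 = [14; 1, 13, 1, 28, …] (period length 4).
Convergents:
  p_0/q_0 = 14/1
  p_1/q_1 = 15/1
  p_2/q_2 = 209/14
  p_3/q_3 = 224/15
  p_4/q_4 = 6481/434
  p_5/q_5 = 6705/449
  p_6/q_6 = 93646/6271
q_5 = 449 ≤ 1247 < 6271 = q_6, so the answer is 6705/449.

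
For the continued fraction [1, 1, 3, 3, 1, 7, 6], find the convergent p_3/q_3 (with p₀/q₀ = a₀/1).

23/13

Using pₖ = aₖpₖ₋₁ + pₖ₋₂, qₖ = aₖqₖ₋₁ + qₖ₋₂ (with p₋₁=1, p₋₂=0, q₋₁=0, q₋₂=1):
  k=0: a=1, p=1, q=1
  k=1: a=1, p=2, q=1
  k=2: a=3, p=7, q=4
  k=3: a=3, p=23, q=13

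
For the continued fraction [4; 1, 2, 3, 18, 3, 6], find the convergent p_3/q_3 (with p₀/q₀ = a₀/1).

Using pₖ = aₖpₖ₋₁ + pₖ₋₂, qₖ = aₖqₖ₋₁ + qₖ₋₂ (with p₋₁=1, p₋₂=0, q₋₁=0, q₋₂=1):
  k=0: a=4, p=4, q=1
  k=1: a=1, p=5, q=1
  k=2: a=2, p=14, q=3
  k=3: a=3, p=47, q=10

47/10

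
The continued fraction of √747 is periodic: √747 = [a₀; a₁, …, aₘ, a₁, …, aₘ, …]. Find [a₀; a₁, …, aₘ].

[27; 3, 54]

a₀ = ⌊√747⌋ = 27.
With m₀=0, d₀=1 and mₖ₊₁ = dₖaₖ − mₖ, dₖ₊₁ = (n − mₖ₊₁²)/dₖ, aₖ₊₁ = ⌊(a₀+mₖ₊₁)/dₖ₊₁⌋:
  k=1: m=27, d=18, a=3
  k=2: m=27, d=1, a=54
d=1 and a=2a₀=54 at k=2, so the next step gives (m, d) = (27, 18) again — its k=1 value — and the period has length 2.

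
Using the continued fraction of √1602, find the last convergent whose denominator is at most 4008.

128120/3201

√1602 = [40; 40, 80, …] (period length 2).
Convergents:
  p_0/q_0 = 40/1
  p_1/q_1 = 1601/40
  p_2/q_2 = 128120/3201
  p_3/q_3 = 5126401/128080
q_2 = 3201 ≤ 4008 < 128080 = q_3, so the answer is 128120/3201.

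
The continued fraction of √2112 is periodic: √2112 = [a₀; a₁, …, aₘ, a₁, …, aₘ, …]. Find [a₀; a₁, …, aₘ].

[45; 1, 21, 1, 90]

a₀ = ⌊√2112⌋ = 45.
With m₀=0, d₀=1 and mₖ₊₁ = dₖaₖ − mₖ, dₖ₊₁ = (n − mₖ₊₁²)/dₖ, aₖ₊₁ = ⌊(a₀+mₖ₊₁)/dₖ₊₁⌋:
  k=1: m=45, d=87, a=1
  k=2: m=42, d=4, a=21
  k=3: m=42, d=87, a=1
  k=4: m=45, d=1, a=90
d=1 and a=2a₀=90 at k=4, so the next step gives (m, d) = (45, 87) again — its k=1 value — and the period has length 4.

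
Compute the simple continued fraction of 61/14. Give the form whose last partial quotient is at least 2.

[4; 2, 1, 4]

61 = 4*14 + 5
14 = 2*5 + 4
5 = 1*4 + 1
4 = 4*1 + 0  (stop)
So 61/14 = [4; 2, 1, 4].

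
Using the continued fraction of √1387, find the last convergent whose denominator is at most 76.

1229/33

√1387 = [37; 4, 8, 37, 8, 4, 74, …] (period length 6).
Convergents:
  p_0/q_0 = 37/1
  p_1/q_1 = 149/4
  p_2/q_2 = 1229/33
  p_3/q_3 = 45622/1225
q_2 = 33 ≤ 76 < 1225 = q_3, so the answer is 1229/33.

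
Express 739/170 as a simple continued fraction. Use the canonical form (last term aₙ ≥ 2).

[4; 2, 1, 7, 2, 3]

739 = 4*170 + 59
170 = 2*59 + 52
59 = 1*52 + 7
52 = 7*7 + 3
7 = 2*3 + 1
3 = 3*1 + 0  (stop)
So 739/170 = [4; 2, 1, 7, 2, 3].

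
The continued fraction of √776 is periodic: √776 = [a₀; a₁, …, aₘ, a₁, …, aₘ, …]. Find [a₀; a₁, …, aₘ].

a₀ = ⌊√776⌋ = 27.
With m₀=0, d₀=1 and mₖ₊₁ = dₖaₖ − mₖ, dₖ₊₁ = (n − mₖ₊₁²)/dₖ, aₖ₊₁ = ⌊(a₀+mₖ₊₁)/dₖ₊₁⌋:
  k=1: m=27, d=47, a=1
  k=2: m=20, d=8, a=5
  k=3: m=20, d=47, a=1
  k=4: m=27, d=1, a=54
d=1 and a=2a₀=54 at k=4, so the next step gives (m, d) = (27, 47) again — its k=1 value — and the period has length 4.

[27; 1, 5, 1, 54]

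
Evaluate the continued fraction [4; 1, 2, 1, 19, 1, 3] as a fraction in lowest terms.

1557/328

Using pₖ = aₖpₖ₋₁ + pₖ₋₂ and qₖ = aₖqₖ₋₁ + qₖ₋₂:
  k=0: a=4, p=4, q=1
  k=1: a=1, p=5, q=1
  k=2: a=2, p=14, q=3
  k=3: a=1, p=19, q=4
  k=4: a=19, p=375, q=79
  k=5: a=1, p=394, q=83
  k=6: a=3, p=1557, q=328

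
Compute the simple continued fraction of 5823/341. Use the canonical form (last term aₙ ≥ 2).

[17; 13, 8, 1, 2]

5823 = 17*341 + 26
341 = 13*26 + 3
26 = 8*3 + 2
3 = 1*2 + 1
2 = 2*1 + 0  (stop)
So 5823/341 = [17; 13, 8, 1, 2].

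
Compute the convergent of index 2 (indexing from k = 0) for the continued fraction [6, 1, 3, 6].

Using pₖ = aₖpₖ₋₁ + pₖ₋₂, qₖ = aₖqₖ₋₁ + qₖ₋₂ (with p₋₁=1, p₋₂=0, q₋₁=0, q₋₂=1):
  k=0: a=6, p=6, q=1
  k=1: a=1, p=7, q=1
  k=2: a=3, p=27, q=4

27/4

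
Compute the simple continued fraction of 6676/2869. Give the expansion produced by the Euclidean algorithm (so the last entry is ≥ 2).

[2; 3, 17, 18, 3]

6676 = 2×2869 + 938
2869 = 3×938 + 55
938 = 17×55 + 3
55 = 18×3 + 1
3 = 3×1 + 0  (stop)
So 6676/2869 = [2; 3, 17, 18, 3].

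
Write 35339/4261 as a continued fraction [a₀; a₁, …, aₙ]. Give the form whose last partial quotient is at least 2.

35339 = 8*4261 + 1251
4261 = 3*1251 + 508
1251 = 2*508 + 235
508 = 2*235 + 38
235 = 6*38 + 7
38 = 5*7 + 3
7 = 2*3 + 1
3 = 3*1 + 0  (stop)
So 35339/4261 = [8; 3, 2, 2, 6, 5, 2, 3].

[8; 3, 2, 2, 6, 5, 2, 3]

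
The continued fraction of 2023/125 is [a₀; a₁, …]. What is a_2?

2

2023 = 16·125 + 23   →  a_0 = 16
125 = 5·23 + 10   →  a_1 = 5
23 = 2·10 + 3   →  a_2 = 2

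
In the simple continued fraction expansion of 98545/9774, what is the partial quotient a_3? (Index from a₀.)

16

98545 = 10·9774 + 805   →  a_0 = 10
9774 = 12·805 + 114   →  a_1 = 12
805 = 7·114 + 7   →  a_2 = 7
114 = 16·7 + 2   →  a_3 = 16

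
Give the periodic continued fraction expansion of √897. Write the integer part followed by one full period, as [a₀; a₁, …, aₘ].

[29; 1, 18, 1, 58]

a₀ = ⌊√897⌋ = 29.
With m₀=0, d₀=1 and mₖ₊₁ = dₖaₖ − mₖ, dₖ₊₁ = (n − mₖ₊₁²)/dₖ, aₖ₊₁ = ⌊(a₀+mₖ₊₁)/dₖ₊₁⌋:
  k=1: m=29, d=56, a=1
  k=2: m=27, d=3, a=18
  k=3: m=27, d=56, a=1
  k=4: m=29, d=1, a=58
d=1 and a=2a₀=58 at k=4, so the next step gives (m, d) = (29, 56) again — its k=1 value — and the period has length 4.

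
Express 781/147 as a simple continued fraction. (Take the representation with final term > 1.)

[5; 3, 5, 9]

781 = 5·147 + 46
147 = 3·46 + 9
46 = 5·9 + 1
9 = 9·1 + 0  (stop)
So 781/147 = [5; 3, 5, 9].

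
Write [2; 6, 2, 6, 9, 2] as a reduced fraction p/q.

3495/1622

Fold from the inside: start with 2/1.
  9 + 1/2 = 19/2
  6 + 2/19 = 116/19
  2 + 19/116 = 251/116
  6 + 116/251 = 1622/251
  2 + 251/1622 = 3495/1622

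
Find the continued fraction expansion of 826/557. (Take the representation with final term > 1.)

826 = 1·557 + 269
557 = 2·269 + 19
269 = 14·19 + 3
19 = 6·3 + 1
3 = 3·1 + 0  (stop)
So 826/557 = [1; 2, 14, 6, 3].

[1; 2, 14, 6, 3]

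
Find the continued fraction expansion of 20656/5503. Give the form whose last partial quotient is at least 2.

20656 = 3·5503 + 4147
5503 = 1·4147 + 1356
4147 = 3·1356 + 79
1356 = 17·79 + 13
79 = 6·13 + 1
13 = 13·1 + 0  (stop)
So 20656/5503 = [3; 1, 3, 17, 6, 13].

[3; 1, 3, 17, 6, 13]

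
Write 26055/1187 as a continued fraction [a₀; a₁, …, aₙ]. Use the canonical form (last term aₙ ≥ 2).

26055 = 21·1187 + 1128
1187 = 1·1128 + 59
1128 = 19·59 + 7
59 = 8·7 + 3
7 = 2·3 + 1
3 = 3·1 + 0  (stop)
So 26055/1187 = [21; 1, 19, 8, 2, 3].

[21; 1, 19, 8, 2, 3]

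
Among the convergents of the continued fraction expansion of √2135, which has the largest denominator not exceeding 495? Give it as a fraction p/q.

7624/165

√2135 = [46; 4, 1, 5, 1, 4, 92, …] (period length 6).
Convergents:
  p_0/q_0 = 46/1
  p_1/q_1 = 185/4
  p_2/q_2 = 231/5
  p_3/q_3 = 1340/29
  p_4/q_4 = 1571/34
  p_5/q_5 = 7624/165
  p_6/q_6 = 702979/15214
q_5 = 165 ≤ 495 < 15214 = q_6, so the answer is 7624/165.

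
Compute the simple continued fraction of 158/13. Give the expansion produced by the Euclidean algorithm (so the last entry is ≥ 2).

158 = 12×13 + 2
13 = 6×2 + 1
2 = 2×1 + 0  (stop)
So 158/13 = [12; 6, 2].

[12; 6, 2]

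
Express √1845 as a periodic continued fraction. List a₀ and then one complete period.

[42; 1, 20, 2, 20, 1, 84]

a₀ = ⌊√1845⌋ = 42.
With m₀=0, d₀=1 and mₖ₊₁ = dₖaₖ − mₖ, dₖ₊₁ = (n − mₖ₊₁²)/dₖ, aₖ₊₁ = ⌊(a₀+mₖ₊₁)/dₖ₊₁⌋:
  k=1: m=42, d=81, a=1
  k=2: m=39, d=4, a=20
  k=3: m=41, d=41, a=2
  k=4: m=41, d=4, a=20
  k=5: m=39, d=81, a=1
  k=6: m=42, d=1, a=84
d=1 and a=2a₀=84 at k=6, so the next step gives (m, d) = (42, 81) again — its k=1 value — and the period has length 6.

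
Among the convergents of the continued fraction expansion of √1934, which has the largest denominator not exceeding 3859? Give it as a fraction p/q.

√1934 = [43; 1, 42, 1, 86, …] (period length 4).
Convergents:
  p_0/q_0 = 43/1
  p_1/q_1 = 44/1
  p_2/q_2 = 1891/43
  p_3/q_3 = 1935/44
  p_4/q_4 = 168301/3827
  p_5/q_5 = 170236/3871
q_4 = 3827 ≤ 3859 < 3871 = q_5, so the answer is 168301/3827.

168301/3827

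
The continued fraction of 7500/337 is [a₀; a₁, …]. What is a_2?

7500 = 22·337 + 86   →  a_0 = 22
337 = 3·86 + 79   →  a_1 = 3
86 = 1·79 + 7   →  a_2 = 1

1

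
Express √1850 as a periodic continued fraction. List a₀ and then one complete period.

[43; 86]

a₀ = ⌊√1850⌋ = 43.
With m₀=0, d₀=1 and mₖ₊₁ = dₖaₖ − mₖ, dₖ₊₁ = (n − mₖ₊₁²)/dₖ, aₖ₊₁ = ⌊(a₀+mₖ₊₁)/dₖ₊₁⌋:
  k=1: m=43, d=1, a=86
d=1 and a=2a₀=86 at k=1, so the next step gives (m, d) = (43, 1) again — its k=1 value — and the period has length 1.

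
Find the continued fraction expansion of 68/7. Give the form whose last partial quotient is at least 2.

68 = 9×7 + 5
7 = 1×5 + 2
5 = 2×2 + 1
2 = 2×1 + 0  (stop)
So 68/7 = [9; 1, 2, 2].

[9; 1, 2, 2]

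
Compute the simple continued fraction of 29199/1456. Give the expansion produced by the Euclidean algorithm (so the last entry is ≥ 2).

29199 = 20·1456 + 79
1456 = 18·79 + 34
79 = 2·34 + 11
34 = 3·11 + 1
11 = 11·1 + 0  (stop)
So 29199/1456 = [20; 18, 2, 3, 11].

[20; 18, 2, 3, 11]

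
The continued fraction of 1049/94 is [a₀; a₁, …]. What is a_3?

1

1049 = 11·94 + 15   →  a_0 = 11
94 = 6·15 + 4   →  a_1 = 6
15 = 3·4 + 3   →  a_2 = 3
4 = 1·3 + 1   →  a_3 = 1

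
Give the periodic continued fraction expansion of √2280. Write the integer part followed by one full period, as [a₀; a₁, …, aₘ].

[47; 1, 2, 1, 94]

a₀ = ⌊√2280⌋ = 47.
With m₀=0, d₀=1 and mₖ₊₁ = dₖaₖ − mₖ, dₖ₊₁ = (n − mₖ₊₁²)/dₖ, aₖ₊₁ = ⌊(a₀+mₖ₊₁)/dₖ₊₁⌋:
  k=1: m=47, d=71, a=1
  k=2: m=24, d=24, a=2
  k=3: m=24, d=71, a=1
  k=4: m=47, d=1, a=94
d=1 and a=2a₀=94 at k=4, so the next step gives (m, d) = (47, 71) again — its k=1 value — and the period has length 4.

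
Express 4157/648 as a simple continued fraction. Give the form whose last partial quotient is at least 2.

[6; 2, 2, 2, 4, 12]

4157 = 6×648 + 269
648 = 2×269 + 110
269 = 2×110 + 49
110 = 2×49 + 12
49 = 4×12 + 1
12 = 12×1 + 0  (stop)
So 4157/648 = [6; 2, 2, 2, 4, 12].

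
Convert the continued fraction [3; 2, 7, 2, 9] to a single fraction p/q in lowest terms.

Fold from the inside: start with 9/1.
  2 + 1/9 = 19/9
  7 + 9/19 = 142/19
  2 + 19/142 = 303/142
  3 + 142/303 = 1051/303

1051/303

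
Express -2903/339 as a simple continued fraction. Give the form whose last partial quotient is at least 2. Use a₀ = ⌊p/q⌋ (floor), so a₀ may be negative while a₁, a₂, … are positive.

[-9; 2, 3, 2, 3, 1, 4]

-2903 = -9·339 + 148
339 = 2·148 + 43
148 = 3·43 + 19
43 = 2·19 + 5
19 = 3·5 + 4
5 = 1·4 + 1
4 = 4·1 + 0  (stop)
So -2903/339 = [-9; 2, 3, 2, 3, 1, 4].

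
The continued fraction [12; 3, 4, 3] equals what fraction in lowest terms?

517/42

Fold from the inside: start with 3/1.
  4 + 1/3 = 13/3
  3 + 3/13 = 42/13
  12 + 13/42 = 517/42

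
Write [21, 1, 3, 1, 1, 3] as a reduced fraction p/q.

Using pₖ = aₖpₖ₋₁ + pₖ₋₂ and qₖ = aₖqₖ₋₁ + qₖ₋₂:
  k=0: a=21, p=21, q=1
  k=1: a=1, p=22, q=1
  k=2: a=3, p=87, q=4
  k=3: a=1, p=109, q=5
  k=4: a=1, p=196, q=9
  k=5: a=3, p=697, q=32

697/32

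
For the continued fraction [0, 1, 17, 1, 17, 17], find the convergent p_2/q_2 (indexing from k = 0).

Using pₖ = aₖpₖ₋₁ + pₖ₋₂, qₖ = aₖqₖ₋₁ + qₖ₋₂ (with p₋₁=1, p₋₂=0, q₋₁=0, q₋₂=1):
  k=0: a=0, p=0, q=1
  k=1: a=1, p=1, q=1
  k=2: a=17, p=17, q=18

17/18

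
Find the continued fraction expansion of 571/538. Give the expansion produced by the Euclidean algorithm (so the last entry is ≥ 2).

[1; 16, 3, 3, 3]

571 = 1*538 + 33
538 = 16*33 + 10
33 = 3*10 + 3
10 = 3*3 + 1
3 = 3*1 + 0  (stop)
So 571/538 = [1; 16, 3, 3, 3].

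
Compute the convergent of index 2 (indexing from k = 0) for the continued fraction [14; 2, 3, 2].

101/7

Using pₖ = aₖpₖ₋₁ + pₖ₋₂, qₖ = aₖqₖ₋₁ + qₖ₋₂ (with p₋₁=1, p₋₂=0, q₋₁=0, q₋₂=1):
  k=0: a=14, p=14, q=1
  k=1: a=2, p=29, q=2
  k=2: a=3, p=101, q=7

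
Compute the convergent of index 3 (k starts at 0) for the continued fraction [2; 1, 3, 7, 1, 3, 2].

Using pₖ = aₖpₖ₋₁ + pₖ₋₂, qₖ = aₖqₖ₋₁ + qₖ₋₂ (with p₋₁=1, p₋₂=0, q₋₁=0, q₋₂=1):
  k=0: a=2, p=2, q=1
  k=1: a=1, p=3, q=1
  k=2: a=3, p=11, q=4
  k=3: a=7, p=80, q=29

80/29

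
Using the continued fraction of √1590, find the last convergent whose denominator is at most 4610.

√1590 = [39; 1, 6, 1, 78, …] (period length 4).
Convergents:
  p_0/q_0 = 39/1
  p_1/q_1 = 40/1
  p_2/q_2 = 279/7
  p_3/q_3 = 319/8
  p_4/q_4 = 25161/631
  p_5/q_5 = 25480/639
  p_6/q_6 = 178041/4465
  p_7/q_7 = 203521/5104
q_6 = 4465 ≤ 4610 < 5104 = q_7, so the answer is 178041/4465.

178041/4465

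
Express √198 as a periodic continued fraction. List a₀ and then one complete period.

[14; 14, 28]

a₀ = ⌊√198⌋ = 14.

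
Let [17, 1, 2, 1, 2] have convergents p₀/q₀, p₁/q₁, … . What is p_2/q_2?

Using pₖ = aₖpₖ₋₁ + pₖ₋₂, qₖ = aₖqₖ₋₁ + qₖ₋₂ (with p₋₁=1, p₋₂=0, q₋₁=0, q₋₂=1):
  k=0: a=17, p=17, q=1
  k=1: a=1, p=18, q=1
  k=2: a=2, p=53, q=3

53/3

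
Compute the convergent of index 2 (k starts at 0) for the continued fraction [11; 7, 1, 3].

Using pₖ = aₖpₖ₋₁ + pₖ₋₂, qₖ = aₖqₖ₋₁ + qₖ₋₂ (with p₋₁=1, p₋₂=0, q₋₁=0, q₋₂=1):
  k=0: a=11, p=11, q=1
  k=1: a=7, p=78, q=7
  k=2: a=1, p=89, q=8

89/8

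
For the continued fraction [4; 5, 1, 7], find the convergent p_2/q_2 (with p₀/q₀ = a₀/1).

Using pₖ = aₖpₖ₋₁ + pₖ₋₂, qₖ = aₖqₖ₋₁ + qₖ₋₂ (with p₋₁=1, p₋₂=0, q₋₁=0, q₋₂=1):
  k=0: a=4, p=4, q=1
  k=1: a=5, p=21, q=5
  k=2: a=1, p=25, q=6

25/6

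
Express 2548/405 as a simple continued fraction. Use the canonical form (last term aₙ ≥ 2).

2548 = 6×405 + 118
405 = 3×118 + 51
118 = 2×51 + 16
51 = 3×16 + 3
16 = 5×3 + 1
3 = 3×1 + 0  (stop)
So 2548/405 = [6; 3, 2, 3, 5, 3].

[6; 3, 2, 3, 5, 3]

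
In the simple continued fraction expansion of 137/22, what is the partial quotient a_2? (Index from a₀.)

137 = 6·22 + 5   →  a_0 = 6
22 = 4·5 + 2   →  a_1 = 4
5 = 2·2 + 1   →  a_2 = 2

2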